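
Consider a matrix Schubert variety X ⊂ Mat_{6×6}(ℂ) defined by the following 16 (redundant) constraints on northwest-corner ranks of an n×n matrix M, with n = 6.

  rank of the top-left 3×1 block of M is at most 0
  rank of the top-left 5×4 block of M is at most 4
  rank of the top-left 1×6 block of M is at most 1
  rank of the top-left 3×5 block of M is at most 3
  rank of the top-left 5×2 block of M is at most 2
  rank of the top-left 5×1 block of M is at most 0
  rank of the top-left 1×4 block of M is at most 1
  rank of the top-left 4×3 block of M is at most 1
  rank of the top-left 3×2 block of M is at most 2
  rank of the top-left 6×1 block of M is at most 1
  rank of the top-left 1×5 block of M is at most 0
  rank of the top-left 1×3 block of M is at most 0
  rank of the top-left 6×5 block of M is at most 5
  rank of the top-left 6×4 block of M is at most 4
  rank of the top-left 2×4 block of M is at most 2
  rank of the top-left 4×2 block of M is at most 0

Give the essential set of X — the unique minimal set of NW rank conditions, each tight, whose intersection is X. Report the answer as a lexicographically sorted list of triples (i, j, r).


Rank table r_w(6×6) implied by the 16 constraints:

  R[1]: 0 0 0 0 0 1
  R[2]: 0 0 1 1 1 2
  R[3]: 0 0 1 2 2 3
  R[4]: 0 0 1 2 3 4
  R[5]: 0 1 2 3 4 5
  R[6]: 1 2 3 4 5 6

so w = (6, 3, 4, 5, 2, 1).

Rothe diagram D(w) (12 cells), 3 SE-corners (essential conditions):

[(1, 5, 0), (4, 2, 0), (5, 1, 0)]


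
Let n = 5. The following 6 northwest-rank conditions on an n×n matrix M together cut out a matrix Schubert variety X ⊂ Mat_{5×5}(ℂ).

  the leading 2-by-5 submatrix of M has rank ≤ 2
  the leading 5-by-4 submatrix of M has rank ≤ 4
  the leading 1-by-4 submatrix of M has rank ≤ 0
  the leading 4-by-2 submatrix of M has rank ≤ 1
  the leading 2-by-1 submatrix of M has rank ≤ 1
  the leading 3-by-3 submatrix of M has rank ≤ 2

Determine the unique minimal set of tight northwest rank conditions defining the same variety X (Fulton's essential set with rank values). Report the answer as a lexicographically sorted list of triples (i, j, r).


Recovering R(i,j) via the rank-extension bound from the 6 conditions:

  row 1: 0  0  0  0  1
  row 2: 1  1  1  1  2
  row 3: 1  1  2  2  3
  row 4: 1  1  2  3  4
  row 5: 1  2  3  4  5

giving w = (5, 1, 3, 4, 2) via Δ²R.

ℓ(w)=6; the 2 essential cells (i,j,r):

[(1, 4, 0), (4, 2, 1)]


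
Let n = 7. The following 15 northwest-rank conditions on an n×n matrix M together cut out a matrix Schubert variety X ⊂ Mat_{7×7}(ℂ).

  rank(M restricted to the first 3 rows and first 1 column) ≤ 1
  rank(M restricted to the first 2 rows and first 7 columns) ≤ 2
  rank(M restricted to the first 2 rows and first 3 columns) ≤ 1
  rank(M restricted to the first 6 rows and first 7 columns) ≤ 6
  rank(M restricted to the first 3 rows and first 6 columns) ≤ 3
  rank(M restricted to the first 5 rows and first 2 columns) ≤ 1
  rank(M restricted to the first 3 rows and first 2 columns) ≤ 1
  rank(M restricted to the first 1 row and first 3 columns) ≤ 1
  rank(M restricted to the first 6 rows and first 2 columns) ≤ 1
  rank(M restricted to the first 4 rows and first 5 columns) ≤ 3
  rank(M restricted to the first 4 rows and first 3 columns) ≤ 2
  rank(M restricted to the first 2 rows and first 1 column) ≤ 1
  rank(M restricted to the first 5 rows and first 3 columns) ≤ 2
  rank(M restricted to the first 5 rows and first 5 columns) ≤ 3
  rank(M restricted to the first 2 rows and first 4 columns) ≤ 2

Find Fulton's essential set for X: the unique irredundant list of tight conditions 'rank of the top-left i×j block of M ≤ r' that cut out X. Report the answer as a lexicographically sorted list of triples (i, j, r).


Rank table r_w(7×7) implied by the 15 constraints:

  1 1 1 1 1 1 1
  1 1 1 2 2 2 2
  1 1 2 3 3 3 3
  1 1 2 3 3 4 4
  1 1 2 3 3 4 5
  1 1 2 3 4 5 6
  1 2 3 4 5 6 7

so w = (1, 4, 3, 6, 7, 5, 2).

ℓ(w)=8; the 3 essential cells (i,j,r):

[(2, 3, 1), (5, 5, 3), (6, 2, 1)]


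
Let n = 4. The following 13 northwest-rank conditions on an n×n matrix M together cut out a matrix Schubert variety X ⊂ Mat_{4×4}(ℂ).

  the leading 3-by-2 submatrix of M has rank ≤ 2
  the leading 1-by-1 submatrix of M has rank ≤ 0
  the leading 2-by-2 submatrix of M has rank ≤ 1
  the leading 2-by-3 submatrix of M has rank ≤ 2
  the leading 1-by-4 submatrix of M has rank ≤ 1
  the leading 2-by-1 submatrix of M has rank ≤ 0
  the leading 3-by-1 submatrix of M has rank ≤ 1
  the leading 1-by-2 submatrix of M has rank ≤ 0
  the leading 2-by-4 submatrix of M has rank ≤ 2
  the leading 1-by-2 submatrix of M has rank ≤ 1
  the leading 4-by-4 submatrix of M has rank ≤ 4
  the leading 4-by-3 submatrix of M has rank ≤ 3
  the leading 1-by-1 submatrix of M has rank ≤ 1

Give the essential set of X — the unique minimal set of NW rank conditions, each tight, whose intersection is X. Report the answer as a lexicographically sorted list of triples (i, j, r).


Rank table r_w(4×4) implied by the 13 constraints:

  0 0 1 1
  0 1 2 2
  1 2 3 3
  1 2 3 4

so w = (3, 2, 1, 4).

|D(w)|=3, |Ess(w)|=2:

[(1, 2, 0), (2, 1, 0)]


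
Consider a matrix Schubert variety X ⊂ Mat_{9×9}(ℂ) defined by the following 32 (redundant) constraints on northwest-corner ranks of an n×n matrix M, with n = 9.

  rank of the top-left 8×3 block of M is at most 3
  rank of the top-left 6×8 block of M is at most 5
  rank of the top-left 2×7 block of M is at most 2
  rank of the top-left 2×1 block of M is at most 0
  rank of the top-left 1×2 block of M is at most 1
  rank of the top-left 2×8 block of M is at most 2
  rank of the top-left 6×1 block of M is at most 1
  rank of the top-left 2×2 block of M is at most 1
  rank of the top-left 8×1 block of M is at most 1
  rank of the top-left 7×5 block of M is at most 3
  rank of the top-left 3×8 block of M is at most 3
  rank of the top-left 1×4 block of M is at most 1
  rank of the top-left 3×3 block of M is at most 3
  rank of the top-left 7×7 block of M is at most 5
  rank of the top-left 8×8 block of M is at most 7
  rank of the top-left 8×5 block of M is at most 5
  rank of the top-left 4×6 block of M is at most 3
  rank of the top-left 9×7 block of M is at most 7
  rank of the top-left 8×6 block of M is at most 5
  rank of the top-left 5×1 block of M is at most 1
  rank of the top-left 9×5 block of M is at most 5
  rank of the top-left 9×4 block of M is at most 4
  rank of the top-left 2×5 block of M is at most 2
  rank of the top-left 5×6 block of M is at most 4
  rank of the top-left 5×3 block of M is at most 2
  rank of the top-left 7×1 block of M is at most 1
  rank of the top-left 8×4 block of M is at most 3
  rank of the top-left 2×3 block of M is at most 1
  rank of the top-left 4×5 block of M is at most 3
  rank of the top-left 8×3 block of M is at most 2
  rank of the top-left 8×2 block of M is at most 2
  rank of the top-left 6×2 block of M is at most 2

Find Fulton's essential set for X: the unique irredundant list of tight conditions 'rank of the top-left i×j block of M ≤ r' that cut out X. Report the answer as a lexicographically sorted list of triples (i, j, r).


Computing R[i][j] = min implied NW-rank bound (n=9, 32 conditions):

  0 1 1 1 1 1 1 1 1
  0 1 1 2 2 2 2 2 2
  1 2 2 3 3 3 3 3 3
  1 2 2 3 3 3 4 4 4
  1 2 2 3 3 4 5 5 5
  1 2 2 3 3 4 5 5 6
  1 2 2 3 3 4 5 6 7
  1 2 2 3 4 5 6 7 8
  1 2 3 4 5 6 7 8 9

reading off 1-entries of Δ²R: w = (2, 4, 1, 7, 6, 9, 8, 5, 3).

6 SE-corners of the 14-cell Rothe diagram give Ess(w):

[(2, 1, 0), (2, 3, 1), (4, 6, 3), (6, 8, 5), (7, 5, 3), (8, 3, 2)]


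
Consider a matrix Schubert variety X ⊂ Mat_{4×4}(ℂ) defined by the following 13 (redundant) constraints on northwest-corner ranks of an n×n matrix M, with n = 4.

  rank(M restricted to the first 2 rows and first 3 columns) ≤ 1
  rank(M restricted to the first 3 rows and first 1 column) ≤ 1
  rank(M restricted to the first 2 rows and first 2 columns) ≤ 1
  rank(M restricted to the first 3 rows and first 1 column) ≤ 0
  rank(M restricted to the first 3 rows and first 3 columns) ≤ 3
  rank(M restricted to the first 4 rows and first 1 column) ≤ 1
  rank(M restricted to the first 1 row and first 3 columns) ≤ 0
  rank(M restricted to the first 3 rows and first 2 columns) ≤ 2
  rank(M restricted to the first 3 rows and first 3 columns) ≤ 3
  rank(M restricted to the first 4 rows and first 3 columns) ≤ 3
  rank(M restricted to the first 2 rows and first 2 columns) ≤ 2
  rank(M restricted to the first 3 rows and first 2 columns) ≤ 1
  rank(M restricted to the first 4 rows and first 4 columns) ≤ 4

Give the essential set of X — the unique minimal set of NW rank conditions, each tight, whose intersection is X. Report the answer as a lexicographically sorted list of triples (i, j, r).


Computing R[i][j] = min implied NW-rank bound (n=4, 13 conditions):

  R[1]: 0, 0, 0, 1
  R[2]: 0, 1, 1, 2
  R[3]: 0, 1, 2, 3
  R[4]: 1, 2, 3, 4

reading off 1-entries of Δ²R: w = (4, 2, 3, 1).

D(w) has 5 cells with 2 SE-corners; essential set:

[(1, 3, 0), (3, 1, 0)]


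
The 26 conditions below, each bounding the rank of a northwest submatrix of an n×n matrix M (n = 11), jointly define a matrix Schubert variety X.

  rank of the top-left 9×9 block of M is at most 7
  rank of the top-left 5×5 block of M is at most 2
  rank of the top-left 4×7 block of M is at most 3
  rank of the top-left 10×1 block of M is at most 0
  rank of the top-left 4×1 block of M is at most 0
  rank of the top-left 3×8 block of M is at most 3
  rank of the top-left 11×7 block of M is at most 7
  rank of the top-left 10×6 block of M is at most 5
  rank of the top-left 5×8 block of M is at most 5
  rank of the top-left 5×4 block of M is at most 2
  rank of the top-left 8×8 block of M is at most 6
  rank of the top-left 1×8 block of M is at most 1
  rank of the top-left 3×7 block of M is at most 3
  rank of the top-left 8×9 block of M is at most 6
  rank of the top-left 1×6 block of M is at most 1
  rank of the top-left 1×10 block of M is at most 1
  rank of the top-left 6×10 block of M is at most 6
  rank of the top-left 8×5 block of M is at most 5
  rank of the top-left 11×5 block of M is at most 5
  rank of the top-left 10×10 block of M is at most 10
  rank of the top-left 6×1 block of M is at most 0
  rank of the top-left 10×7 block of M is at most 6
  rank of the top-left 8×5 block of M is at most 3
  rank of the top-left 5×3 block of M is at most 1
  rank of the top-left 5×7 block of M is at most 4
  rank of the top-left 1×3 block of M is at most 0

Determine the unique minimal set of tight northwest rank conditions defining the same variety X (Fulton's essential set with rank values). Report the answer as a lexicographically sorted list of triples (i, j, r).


Propagating the 26 rank bounds to every northwest block:

  i=1: 0 | 0 | 0 | 1 | 1 | 1 | 1 | 1 | 1 | 1 | 1
  i=2: 0 | 1 | 1 | 2 | 2 | 2 | 2 | 2 | 2 | 2 | 2
  i=3: 0 | 1 | 1 | 2 | 2 | 3 | 3 | 3 | 3 | 3 | 3
  i=4: 0 | 1 | 1 | 2 | 2 | 3 | 3 | 4 | 4 | 4 | 4
  i=5: 0 | 1 | 1 | 2 | 2 | 3 | 4 | 5 | 5 | 5 | 5
  i=6: 0 | 1 | 2 | 3 | 3 | 4 | 5 | 6 | 6 | 6 | 6
  i=7: 0 | 1 | 2 | 3 | 3 | 4 | 5 | 6 | 6 | 7 | 7
  i=8: 0 | 1 | 2 | 3 | 3 | 4 | 5 | 6 | 6 | 7 | 8
  i=9: 0 | 1 | 2 | 3 | 4 | 5 | 6 | 7 | 7 | 8 | 9
  i=10: 0 | 1 | 2 | 3 | 4 | 5 | 6 | 7 | 8 | 9 | 10
  i=11: 1 | 2 | 3 | 4 | 5 | 6 | 7 | 8 | 9 | 10 | 11

giving w = (4, 2, 6, 8, 7, 3, 10, 11, 5, 9, 1) via Δ²R.

ℓ(w)=23; the 7 essential cells (i,j,r):

[(1, 3, 0), (4, 7, 3), (5, 3, 1), (5, 5, 2), (8, 5, 3), (8, 9, 6), (10, 1, 0)]


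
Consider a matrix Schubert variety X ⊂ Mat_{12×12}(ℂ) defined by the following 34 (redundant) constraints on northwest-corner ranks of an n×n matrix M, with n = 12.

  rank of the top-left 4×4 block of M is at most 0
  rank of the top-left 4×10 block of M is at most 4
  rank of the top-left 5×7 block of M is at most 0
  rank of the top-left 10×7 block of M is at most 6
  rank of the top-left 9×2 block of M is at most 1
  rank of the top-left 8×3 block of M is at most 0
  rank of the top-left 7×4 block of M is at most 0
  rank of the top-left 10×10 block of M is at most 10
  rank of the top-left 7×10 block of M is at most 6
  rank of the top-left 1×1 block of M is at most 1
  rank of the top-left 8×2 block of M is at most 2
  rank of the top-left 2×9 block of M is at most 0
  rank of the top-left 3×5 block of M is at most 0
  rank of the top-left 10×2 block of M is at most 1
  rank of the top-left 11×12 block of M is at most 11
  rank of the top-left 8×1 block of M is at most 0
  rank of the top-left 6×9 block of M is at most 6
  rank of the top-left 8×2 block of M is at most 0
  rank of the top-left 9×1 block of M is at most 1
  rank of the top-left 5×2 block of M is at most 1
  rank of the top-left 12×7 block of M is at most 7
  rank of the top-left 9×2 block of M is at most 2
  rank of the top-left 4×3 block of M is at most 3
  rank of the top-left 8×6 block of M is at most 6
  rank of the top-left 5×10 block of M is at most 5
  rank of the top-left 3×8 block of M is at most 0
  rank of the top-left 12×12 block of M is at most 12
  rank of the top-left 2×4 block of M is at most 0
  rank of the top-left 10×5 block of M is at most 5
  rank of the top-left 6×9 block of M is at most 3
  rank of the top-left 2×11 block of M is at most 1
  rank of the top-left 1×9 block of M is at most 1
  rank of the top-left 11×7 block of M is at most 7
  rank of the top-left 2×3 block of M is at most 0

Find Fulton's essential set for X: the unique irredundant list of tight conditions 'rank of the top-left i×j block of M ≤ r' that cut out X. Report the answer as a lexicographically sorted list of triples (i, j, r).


Computing R[i][j] = min implied NW-rank bound (n=12, 34 conditions):

  i=1: 0  0  0  0  0  0  0  0  0  1  1  1
  i=2: 0  0  0  0  0  0  0  0  0  1  1  2
  i=3: 0  0  0  0  0  0  0  0  1  2  2  3
  i=4: 0  0  0  0  0  0  0  1  2  3  3  4
  i=5: 0  0  0  0  0  0  0  1  2  3  4  5
  i=6: 0  0  0  0  1  1  1  2  3  4  5  6
  i=7: 0  0  0  0  1  2  2  3  4  5  6  7
  i=8: 0  0  0  1  2  3  3  4  5  6  7  8
  i=9: 1  1  1  2  3  4  4  5  6  7  8  9
  i=10: 1  1  2  3  4  5  5  6  7  8  9  10
  i=11: 1  2  3  4  5  6  6  7  8  9  10  11
  i=12: 1  2  3  4  5  6  7  8  9  10  11  12

second differences of R give the permutation w = (10, 12, 9, 8, 11, 5, 6, 4, 1, 3, 2, 7).

Rothe diagram D(w) (53 cells), 7 SE-corners (essential conditions):

[(2, 9, 0), (2, 11, 1), (3, 8, 0), (5, 7, 0), (7, 4, 0), (8, 3, 0), (10, 2, 1)]


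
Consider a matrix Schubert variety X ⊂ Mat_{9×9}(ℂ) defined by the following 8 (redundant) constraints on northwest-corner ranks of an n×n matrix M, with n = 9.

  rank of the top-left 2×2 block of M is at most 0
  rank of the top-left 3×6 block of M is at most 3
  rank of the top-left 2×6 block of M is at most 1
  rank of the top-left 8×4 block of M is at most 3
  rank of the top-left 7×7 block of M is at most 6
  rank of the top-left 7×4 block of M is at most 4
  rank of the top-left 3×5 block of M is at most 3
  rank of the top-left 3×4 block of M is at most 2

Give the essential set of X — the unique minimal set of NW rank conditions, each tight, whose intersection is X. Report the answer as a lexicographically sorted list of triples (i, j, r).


Propagating the 8 rank bounds to every northwest block:

  R[1]: 0  0  1  1  1  1  1  1  1
  R[2]: 0  0  1  1  1  1  2  2  2
  R[3]: 1  1  2  2  2  2  3  3  3
  R[4]: 1  2  3  3  3  3  4  4  4
  R[5]: 1  2  3  3  4  4  5  5  5
  R[6]: 1  2  3  3  4  5  6  6  6
  R[7]: 1  2  3  3  4  5  6  7  7
  R[8]: 1  2  3  3  4  5  6  7  8
  R[9]: 1  2  3  4  5  6  7  8  9

giving w = (3, 7, 1, 2, 5, 6, 8, 9, 4) via Δ²R.

Rothe diagram D(w) (11 cells), 3 SE-corners (essential conditions):

[(2, 2, 0), (2, 6, 1), (8, 4, 3)]


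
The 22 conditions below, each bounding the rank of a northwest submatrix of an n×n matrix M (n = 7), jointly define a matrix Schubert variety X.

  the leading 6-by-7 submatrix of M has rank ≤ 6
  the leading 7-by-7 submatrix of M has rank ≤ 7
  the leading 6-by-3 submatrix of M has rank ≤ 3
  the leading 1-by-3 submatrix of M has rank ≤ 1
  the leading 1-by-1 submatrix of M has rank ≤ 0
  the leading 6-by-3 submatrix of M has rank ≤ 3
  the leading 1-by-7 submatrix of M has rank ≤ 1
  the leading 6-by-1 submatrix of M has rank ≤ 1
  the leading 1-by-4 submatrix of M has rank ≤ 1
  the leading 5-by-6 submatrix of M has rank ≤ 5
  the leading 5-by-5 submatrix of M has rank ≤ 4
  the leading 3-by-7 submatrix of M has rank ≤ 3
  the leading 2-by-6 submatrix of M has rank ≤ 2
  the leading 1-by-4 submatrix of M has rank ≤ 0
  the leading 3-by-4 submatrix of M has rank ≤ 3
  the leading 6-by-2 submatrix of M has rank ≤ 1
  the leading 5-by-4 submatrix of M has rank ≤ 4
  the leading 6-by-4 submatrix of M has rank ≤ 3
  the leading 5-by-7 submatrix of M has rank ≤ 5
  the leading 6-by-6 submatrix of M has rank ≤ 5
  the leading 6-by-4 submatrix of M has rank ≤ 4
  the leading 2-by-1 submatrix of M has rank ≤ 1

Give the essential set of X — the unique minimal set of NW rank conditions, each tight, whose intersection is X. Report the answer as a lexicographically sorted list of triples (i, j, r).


The tightest implied rank at each (i,j), from the 22 conditions:

  0  0  0  0  1  1  1
  1  1  1  1  2  2  2
  1  1  2  2  3  3  3
  1  1  2  3  4  4  4
  1  1  2  3  4  5  5
  1  1  2  3  4  5  6
  1  2  3  4  5  6  7

the unique w with this rank table is (5, 1, 3, 4, 6, 7, 2).

D(w) has 8 cells with 2 SE-corners; essential set:

[(1, 4, 0), (6, 2, 1)]


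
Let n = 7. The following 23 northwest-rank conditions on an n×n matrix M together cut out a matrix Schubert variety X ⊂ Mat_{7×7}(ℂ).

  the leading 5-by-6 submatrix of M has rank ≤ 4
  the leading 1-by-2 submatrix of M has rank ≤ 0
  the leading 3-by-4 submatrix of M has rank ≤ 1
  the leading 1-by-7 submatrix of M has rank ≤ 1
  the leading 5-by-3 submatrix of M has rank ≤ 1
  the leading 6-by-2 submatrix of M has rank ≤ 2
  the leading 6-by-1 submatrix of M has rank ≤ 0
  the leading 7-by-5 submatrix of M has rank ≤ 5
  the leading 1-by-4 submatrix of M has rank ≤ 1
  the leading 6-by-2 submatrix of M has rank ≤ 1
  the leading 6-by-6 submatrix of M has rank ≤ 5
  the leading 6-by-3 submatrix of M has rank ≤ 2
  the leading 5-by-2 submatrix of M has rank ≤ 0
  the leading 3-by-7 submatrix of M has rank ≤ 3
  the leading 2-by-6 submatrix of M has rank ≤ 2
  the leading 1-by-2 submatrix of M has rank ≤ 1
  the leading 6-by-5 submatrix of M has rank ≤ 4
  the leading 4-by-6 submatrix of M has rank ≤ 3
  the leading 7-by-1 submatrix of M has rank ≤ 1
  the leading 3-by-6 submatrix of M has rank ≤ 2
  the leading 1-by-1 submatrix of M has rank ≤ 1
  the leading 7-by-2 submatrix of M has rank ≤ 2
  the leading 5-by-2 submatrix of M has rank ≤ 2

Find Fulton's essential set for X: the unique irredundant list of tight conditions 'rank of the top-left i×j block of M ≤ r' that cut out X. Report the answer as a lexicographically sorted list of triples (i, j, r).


Reconstructing r_w from the 23 given conditions:

  i=1: 0  0  1  1  1  1  1
  i=2: 0  0  1  1  2  2  2
  i=3: 0  0  1  1  2  2  3
  i=4: 0  0  1  2  3  3  4
  i=5: 0  0  1  2  3  4  5
  i=6: 0  1  2  3  4  5  6
  i=7: 1  2  3  4  5  6  7

so w = (3, 5, 7, 4, 6, 2, 1).

4 SE-corners of the 14-cell Rothe diagram give Ess(w):

[(3, 4, 1), (3, 6, 2), (5, 2, 0), (6, 1, 0)]


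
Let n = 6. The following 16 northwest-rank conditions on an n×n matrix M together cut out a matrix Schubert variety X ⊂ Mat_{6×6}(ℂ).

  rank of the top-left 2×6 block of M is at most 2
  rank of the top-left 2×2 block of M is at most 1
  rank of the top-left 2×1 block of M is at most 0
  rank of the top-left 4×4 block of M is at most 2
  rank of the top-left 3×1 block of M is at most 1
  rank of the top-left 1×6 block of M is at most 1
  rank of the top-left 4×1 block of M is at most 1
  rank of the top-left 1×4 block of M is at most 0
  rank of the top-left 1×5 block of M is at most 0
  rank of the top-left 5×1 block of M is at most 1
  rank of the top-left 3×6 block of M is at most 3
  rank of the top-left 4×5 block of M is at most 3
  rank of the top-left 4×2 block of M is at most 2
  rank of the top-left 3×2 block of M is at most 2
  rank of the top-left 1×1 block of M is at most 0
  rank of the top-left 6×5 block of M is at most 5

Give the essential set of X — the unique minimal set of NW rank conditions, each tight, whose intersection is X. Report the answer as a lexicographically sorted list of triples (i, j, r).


Reconstructing r_w from the 16 given conditions:

  0 | 0 | 0 | 0 | 0 | 1
  0 | 1 | 1 | 1 | 1 | 2
  1 | 2 | 2 | 2 | 2 | 3
  1 | 2 | 2 | 2 | 3 | 4
  1 | 2 | 3 | 3 | 4 | 5
  1 | 2 | 3 | 4 | 5 | 6

so w = (6, 2, 1, 5, 3, 4).

|D(w)|=8, |Ess(w)|=3:

[(1, 5, 0), (2, 1, 0), (4, 4, 2)]


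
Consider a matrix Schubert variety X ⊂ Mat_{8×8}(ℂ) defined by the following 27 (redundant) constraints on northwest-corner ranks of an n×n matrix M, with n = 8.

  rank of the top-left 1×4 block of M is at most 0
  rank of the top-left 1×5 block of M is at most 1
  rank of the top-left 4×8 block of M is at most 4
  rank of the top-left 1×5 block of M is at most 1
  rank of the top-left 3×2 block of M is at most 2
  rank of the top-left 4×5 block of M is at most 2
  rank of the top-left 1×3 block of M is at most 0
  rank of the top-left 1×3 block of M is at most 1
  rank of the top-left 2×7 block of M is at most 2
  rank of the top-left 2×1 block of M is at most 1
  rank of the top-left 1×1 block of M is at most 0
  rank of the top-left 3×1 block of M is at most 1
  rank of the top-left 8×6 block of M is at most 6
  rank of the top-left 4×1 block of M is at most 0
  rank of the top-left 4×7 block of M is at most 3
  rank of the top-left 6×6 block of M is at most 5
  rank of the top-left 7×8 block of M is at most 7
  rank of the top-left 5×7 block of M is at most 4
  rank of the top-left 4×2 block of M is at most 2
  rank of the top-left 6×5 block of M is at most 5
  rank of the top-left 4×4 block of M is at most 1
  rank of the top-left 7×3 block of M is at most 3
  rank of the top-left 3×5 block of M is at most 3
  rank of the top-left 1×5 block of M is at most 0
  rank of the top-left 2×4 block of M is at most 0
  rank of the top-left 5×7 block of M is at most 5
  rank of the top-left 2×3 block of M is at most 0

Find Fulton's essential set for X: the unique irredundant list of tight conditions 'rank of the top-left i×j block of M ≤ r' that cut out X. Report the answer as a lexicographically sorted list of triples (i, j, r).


Rank table r_w(8×8) implied by the 27 constraints:

  R[1]: 0 | 0 | 0 | 0 | 0 | 1 | 1 | 1
  R[2]: 0 | 0 | 0 | 0 | 1 | 2 | 2 | 2
  R[3]: 0 | 1 | 1 | 1 | 2 | 3 | 3 | 3
  R[4]: 0 | 1 | 1 | 1 | 2 | 3 | 3 | 4
  R[5]: 1 | 2 | 2 | 2 | 3 | 4 | 4 | 5
  R[6]: 1 | 2 | 3 | 3 | 4 | 5 | 5 | 6
  R[7]: 1 | 2 | 3 | 4 | 5 | 6 | 6 | 7
  R[8]: 1 | 2 | 3 | 4 | 5 | 6 | 7 | 8

second differences of R give the permutation w = (6, 5, 2, 8, 1, 3, 4, 7).

D(w) has 14 cells with 5 SE-corners; essential set:

[(1, 5, 0), (2, 4, 0), (4, 1, 0), (4, 4, 1), (4, 7, 3)]


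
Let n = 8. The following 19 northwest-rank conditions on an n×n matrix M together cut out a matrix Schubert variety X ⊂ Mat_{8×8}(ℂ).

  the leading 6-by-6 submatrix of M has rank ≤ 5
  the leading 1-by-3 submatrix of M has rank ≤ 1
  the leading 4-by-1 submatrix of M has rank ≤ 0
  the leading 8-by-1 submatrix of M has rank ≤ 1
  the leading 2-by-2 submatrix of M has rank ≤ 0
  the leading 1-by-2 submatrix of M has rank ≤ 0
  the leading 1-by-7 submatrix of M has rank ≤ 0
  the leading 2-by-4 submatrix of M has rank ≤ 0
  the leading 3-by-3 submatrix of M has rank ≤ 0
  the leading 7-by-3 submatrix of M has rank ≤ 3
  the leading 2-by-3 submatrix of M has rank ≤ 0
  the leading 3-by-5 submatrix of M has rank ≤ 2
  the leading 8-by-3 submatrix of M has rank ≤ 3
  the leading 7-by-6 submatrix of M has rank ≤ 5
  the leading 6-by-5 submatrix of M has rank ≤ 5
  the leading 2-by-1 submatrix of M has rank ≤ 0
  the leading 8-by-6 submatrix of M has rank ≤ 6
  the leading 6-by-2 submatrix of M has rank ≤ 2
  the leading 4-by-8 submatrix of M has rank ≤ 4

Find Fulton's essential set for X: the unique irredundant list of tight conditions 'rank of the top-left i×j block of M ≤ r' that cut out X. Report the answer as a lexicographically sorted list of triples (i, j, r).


Reconstructing r_w from the 19 given conditions:

  0  0  0  0  0  0  0  1
  0  0  0  0  1  1  1  2
  0  0  0  1  2  2  2  3
  0  1  1  2  3  3  3  4
  1  2  2  3  4  4  4  5
  1  2  3  4  5  5  5  6
  1  2  3  4  5  5  6  7
  1  2  3  4  5  6  7  8

the unique w with this rank table is (8, 5, 4, 2, 1, 3, 7, 6).

Rothe diagram D(w) (16 cells), 5 SE-corners (essential conditions):

[(1, 7, 0), (2, 4, 0), (3, 3, 0), (4, 1, 0), (7, 6, 5)]


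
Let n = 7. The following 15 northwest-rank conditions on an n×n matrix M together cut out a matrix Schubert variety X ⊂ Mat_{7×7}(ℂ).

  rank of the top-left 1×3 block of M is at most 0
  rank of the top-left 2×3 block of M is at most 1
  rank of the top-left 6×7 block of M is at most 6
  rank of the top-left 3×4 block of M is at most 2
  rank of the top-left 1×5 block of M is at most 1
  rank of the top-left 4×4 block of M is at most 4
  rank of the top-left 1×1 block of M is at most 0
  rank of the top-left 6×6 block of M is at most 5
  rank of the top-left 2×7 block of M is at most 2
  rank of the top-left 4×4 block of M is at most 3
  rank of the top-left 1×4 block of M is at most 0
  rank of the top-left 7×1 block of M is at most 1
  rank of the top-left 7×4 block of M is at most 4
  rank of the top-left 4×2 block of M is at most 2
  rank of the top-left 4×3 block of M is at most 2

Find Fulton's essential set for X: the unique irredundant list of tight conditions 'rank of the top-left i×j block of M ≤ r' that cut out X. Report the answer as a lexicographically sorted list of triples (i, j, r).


Propagating the 15 rank bounds to every northwest block:

  i=1: 0  0  0  0  1  1  1
  i=2: 1  1  1  1  2  2  2
  i=3: 1  2  2  2  3  3  3
  i=4: 1  2  2  3  4  4  4
  i=5: 1  2  3  4  5  5  5
  i=6: 1  2  3  4  5  5  6
  i=7: 1  2  3  4  5  6  7

second differences of R give the permutation w = (5, 1, 2, 4, 3, 7, 6).

|D(w)|=6, |Ess(w)|=3:

[(1, 4, 0), (4, 3, 2), (6, 6, 5)]


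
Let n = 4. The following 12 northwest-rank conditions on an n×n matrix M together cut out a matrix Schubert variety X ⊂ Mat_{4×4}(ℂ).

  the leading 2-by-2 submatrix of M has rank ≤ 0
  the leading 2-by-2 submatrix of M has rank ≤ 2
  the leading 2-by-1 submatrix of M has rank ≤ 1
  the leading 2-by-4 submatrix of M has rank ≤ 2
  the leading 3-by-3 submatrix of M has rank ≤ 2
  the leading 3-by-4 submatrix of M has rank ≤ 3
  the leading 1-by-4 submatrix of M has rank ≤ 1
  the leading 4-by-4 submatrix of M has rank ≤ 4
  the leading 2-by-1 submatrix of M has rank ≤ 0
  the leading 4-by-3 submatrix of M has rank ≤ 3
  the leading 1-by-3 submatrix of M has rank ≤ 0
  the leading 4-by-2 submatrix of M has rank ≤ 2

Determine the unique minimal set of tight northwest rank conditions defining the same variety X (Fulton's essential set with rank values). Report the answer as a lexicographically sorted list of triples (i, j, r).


Reconstructing r_w from the 12 given conditions:

  R[1]: 0, 0, 0, 1
  R[2]: 0, 0, 1, 2
  R[3]: 1, 1, 2, 3
  R[4]: 1, 2, 3, 4

giving w = (4, 3, 1, 2) via Δ²R.

2 SE-corners of the 5-cell Rothe diagram give Ess(w):

[(1, 3, 0), (2, 2, 0)]


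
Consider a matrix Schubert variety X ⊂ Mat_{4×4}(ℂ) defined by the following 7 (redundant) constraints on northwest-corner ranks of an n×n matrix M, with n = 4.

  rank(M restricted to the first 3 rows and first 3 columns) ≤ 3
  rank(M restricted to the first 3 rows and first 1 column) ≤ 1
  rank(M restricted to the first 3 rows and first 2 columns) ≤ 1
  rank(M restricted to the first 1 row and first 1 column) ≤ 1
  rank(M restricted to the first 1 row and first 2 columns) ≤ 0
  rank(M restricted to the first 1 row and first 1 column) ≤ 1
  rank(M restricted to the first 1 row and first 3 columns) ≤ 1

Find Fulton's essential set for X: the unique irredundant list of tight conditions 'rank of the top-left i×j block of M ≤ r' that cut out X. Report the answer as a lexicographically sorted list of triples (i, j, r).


Rank table r_w(4×4) implied by the 7 constraints:

  0, 0, 1, 1
  1, 1, 2, 2
  1, 1, 2, 3
  1, 2, 3, 4

hence w(1..4) = (3, 1, 4, 2).

ℓ(w)=3; the 2 essential cells (i,j,r):

[(1, 2, 0), (3, 2, 1)]


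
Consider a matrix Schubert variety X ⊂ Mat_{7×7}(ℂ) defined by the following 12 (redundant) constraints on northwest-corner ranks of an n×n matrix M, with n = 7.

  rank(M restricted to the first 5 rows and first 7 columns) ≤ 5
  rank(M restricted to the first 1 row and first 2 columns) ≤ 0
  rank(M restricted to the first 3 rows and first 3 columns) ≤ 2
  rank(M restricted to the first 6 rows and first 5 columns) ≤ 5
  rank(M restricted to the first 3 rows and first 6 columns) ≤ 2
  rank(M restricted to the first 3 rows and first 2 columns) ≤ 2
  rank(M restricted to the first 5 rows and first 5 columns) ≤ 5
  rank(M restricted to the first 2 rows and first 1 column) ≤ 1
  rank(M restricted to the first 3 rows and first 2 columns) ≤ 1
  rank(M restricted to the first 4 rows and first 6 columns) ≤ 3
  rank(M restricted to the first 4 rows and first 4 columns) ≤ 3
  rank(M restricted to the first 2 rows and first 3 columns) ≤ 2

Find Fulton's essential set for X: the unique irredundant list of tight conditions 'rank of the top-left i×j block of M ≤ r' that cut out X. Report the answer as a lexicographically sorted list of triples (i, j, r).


Propagating the 12 rank bounds to every northwest block:

  R[1]: 0, 0, 1, 1, 1, 1, 1
  R[2]: 1, 1, 2, 2, 2, 2, 2
  R[3]: 1, 1, 2, 2, 2, 2, 3
  R[4]: 1, 2, 3, 3, 3, 3, 4
  R[5]: 1, 2, 3, 4, 4, 4, 5
  R[6]: 1, 2, 3, 4, 5, 5, 6
  R[7]: 1, 2, 3, 4, 5, 6, 7

second differences of R give the permutation w = (3, 1, 7, 2, 4, 5, 6).

Fulton essential set (3 of the 6 Rothe cells):

[(1, 2, 0), (3, 2, 1), (3, 6, 2)]


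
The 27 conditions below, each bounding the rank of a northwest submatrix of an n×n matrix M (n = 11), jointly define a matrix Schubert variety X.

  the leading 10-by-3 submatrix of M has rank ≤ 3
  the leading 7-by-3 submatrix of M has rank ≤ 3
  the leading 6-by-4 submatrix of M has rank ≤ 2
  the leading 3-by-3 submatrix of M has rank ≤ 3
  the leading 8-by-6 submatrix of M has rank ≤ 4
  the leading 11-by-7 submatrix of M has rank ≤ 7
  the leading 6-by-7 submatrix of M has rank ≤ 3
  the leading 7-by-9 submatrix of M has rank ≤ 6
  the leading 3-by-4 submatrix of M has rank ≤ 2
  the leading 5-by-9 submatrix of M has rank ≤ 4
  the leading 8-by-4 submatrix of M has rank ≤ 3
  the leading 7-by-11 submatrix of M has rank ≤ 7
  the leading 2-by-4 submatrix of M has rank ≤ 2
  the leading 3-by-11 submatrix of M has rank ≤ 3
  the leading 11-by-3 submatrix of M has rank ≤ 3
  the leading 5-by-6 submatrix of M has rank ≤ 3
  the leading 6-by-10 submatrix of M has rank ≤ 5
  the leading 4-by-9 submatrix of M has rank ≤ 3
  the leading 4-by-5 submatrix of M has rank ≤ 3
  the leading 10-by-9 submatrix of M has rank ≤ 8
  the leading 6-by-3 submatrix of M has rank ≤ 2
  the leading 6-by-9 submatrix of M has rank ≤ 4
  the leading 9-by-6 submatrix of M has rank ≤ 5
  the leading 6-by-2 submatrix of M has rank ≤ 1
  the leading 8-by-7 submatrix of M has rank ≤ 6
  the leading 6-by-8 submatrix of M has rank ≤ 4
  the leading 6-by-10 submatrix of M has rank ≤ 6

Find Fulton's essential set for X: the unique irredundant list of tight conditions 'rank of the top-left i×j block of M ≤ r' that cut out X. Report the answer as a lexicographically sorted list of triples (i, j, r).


Computing R[i][j] = min implied NW-rank bound (n=11, 27 conditions):

  1, 1, 1, 1, 1, 1, 1, 1, 1, 1, 1
  1, 1, 2, 2, 2, 2, 2, 2, 2, 2, 2
  1, 1, 2, 2, 3, 3, 3, 3, 3, 3, 3
  1, 1, 2, 2, 3, 3, 3, 3, 3, 4, 4
  1, 1, 2, 2, 3, 3, 3, 4, 4, 5, 5
  1, 1, 2, 2, 3, 3, 3, 4, 4, 5, 6
  1, 2, 3, 3, 4, 4, 4, 5, 5, 6, 7
  1, 2, 3, 3, 4, 4, 5, 6, 6, 7, 8
  1, 2, 3, 4, 5, 5, 6, 7, 7, 8, 9
  1, 2, 3, 4, 5, 6, 7, 8, 8, 9, 10
  1, 2, 3, 4, 5, 6, 7, 8, 9, 10, 11

reading off 1-entries of Δ²R: w = (1, 3, 5, 10, 8, 11, 2, 7, 4, 6, 9).

D(w) has 20 cells with 7 SE-corners; essential set:

[(4, 9, 3), (6, 2, 1), (6, 4, 2), (6, 7, 3), (6, 9, 4), (8, 4, 3), (8, 6, 4)]


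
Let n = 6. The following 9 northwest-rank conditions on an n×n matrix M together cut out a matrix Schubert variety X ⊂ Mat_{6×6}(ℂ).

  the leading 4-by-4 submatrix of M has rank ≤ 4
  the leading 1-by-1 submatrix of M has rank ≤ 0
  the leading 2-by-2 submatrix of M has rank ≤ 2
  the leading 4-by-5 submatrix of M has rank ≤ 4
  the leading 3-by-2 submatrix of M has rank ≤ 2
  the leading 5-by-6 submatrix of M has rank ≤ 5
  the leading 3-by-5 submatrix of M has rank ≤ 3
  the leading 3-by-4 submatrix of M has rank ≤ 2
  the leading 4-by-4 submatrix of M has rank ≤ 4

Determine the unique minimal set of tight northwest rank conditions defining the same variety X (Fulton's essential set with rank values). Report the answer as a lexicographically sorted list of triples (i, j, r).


Propagating the 9 rank bounds to every northwest block:

  0, 1, 1, 1, 1, 1
  1, 2, 2, 2, 2, 2
  1, 2, 2, 2, 3, 3
  1, 2, 3, 3, 4, 4
  1, 2, 3, 4, 5, 5
  1, 2, 3, 4, 5, 6

the unique w with this rank table is (2, 1, 5, 3, 4, 6).

2 SE-corners of the 3-cell Rothe diagram give Ess(w):

[(1, 1, 0), (3, 4, 2)]


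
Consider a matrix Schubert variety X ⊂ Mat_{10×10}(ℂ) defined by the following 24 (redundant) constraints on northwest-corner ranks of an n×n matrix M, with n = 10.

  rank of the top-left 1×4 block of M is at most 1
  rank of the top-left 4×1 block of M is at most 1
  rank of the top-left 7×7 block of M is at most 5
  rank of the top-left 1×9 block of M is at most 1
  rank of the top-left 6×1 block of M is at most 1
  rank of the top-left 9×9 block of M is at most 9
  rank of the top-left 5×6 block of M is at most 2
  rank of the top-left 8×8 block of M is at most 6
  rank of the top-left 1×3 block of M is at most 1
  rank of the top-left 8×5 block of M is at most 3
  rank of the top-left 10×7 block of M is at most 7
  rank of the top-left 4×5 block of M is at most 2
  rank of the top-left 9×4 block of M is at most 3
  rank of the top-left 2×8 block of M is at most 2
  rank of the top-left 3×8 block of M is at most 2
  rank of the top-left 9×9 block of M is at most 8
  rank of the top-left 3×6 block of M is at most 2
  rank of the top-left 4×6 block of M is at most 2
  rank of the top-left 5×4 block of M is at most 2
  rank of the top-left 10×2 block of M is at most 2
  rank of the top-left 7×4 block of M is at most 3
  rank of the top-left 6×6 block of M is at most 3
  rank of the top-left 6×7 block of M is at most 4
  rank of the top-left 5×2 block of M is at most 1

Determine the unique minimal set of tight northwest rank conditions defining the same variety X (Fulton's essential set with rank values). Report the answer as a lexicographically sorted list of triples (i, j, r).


Recovering R(i,j) via the rank-extension bound from the 24 conditions:

  1 | 1 | 1 | 1 | 1 | 1 | 1 | 1 | 1 | 1
  1 | 1 | 2 | 2 | 2 | 2 | 2 | 2 | 2 | 2
  1 | 1 | 2 | 2 | 2 | 2 | 2 | 2 | 3 | 3
  1 | 1 | 2 | 2 | 2 | 2 | 3 | 3 | 4 | 4
  1 | 1 | 2 | 2 | 2 | 2 | 3 | 4 | 5 | 5
  1 | 2 | 3 | 3 | 3 | 3 | 4 | 5 | 6 | 6
  1 | 2 | 3 | 3 | 3 | 4 | 5 | 6 | 7 | 7
  1 | 2 | 3 | 3 | 3 | 4 | 5 | 6 | 7 | 8
  1 | 2 | 3 | 3 | 4 | 5 | 6 | 7 | 8 | 9
  1 | 2 | 3 | 4 | 5 | 6 | 7 | 8 | 9 | 10

the unique w with this rank table is (1, 3, 9, 7, 8, 2, 6, 10, 5, 4).

|D(w)|=20, |Ess(w)|=5:

[(3, 8, 2), (5, 2, 1), (5, 6, 2), (8, 5, 3), (9, 4, 3)]


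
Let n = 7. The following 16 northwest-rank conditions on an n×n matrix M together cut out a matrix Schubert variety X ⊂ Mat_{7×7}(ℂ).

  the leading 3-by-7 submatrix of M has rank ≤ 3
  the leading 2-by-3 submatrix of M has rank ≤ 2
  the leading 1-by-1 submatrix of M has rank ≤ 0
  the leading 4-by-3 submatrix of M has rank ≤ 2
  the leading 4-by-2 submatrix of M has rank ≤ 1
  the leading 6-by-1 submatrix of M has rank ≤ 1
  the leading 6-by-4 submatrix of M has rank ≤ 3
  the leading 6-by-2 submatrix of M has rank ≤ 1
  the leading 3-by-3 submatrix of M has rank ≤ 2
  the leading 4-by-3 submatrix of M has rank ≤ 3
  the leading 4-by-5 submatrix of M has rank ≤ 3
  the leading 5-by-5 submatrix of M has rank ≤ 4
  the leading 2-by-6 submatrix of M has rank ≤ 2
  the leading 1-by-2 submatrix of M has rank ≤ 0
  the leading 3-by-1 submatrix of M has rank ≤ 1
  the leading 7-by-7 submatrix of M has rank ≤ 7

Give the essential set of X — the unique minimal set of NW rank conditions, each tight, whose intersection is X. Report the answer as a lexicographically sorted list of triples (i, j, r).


The tightest implied rank at each (i,j), from the 16 conditions:

  i=1: 0  0  1  1  1  1  1
  i=2: 1  1  2  2  2  2  2
  i=3: 1  1  2  3  3  3  3
  i=4: 1  1  2  3  3  4  4
  i=5: 1  1  2  3  4  5  5
  i=6: 1  1  2  3  4  5  6
  i=7: 1  2  3  4  5  6  7

reading off 1-entries of Δ²R: w = (3, 1, 4, 6, 5, 7, 2).

|D(w)|=7, |Ess(w)|=3:

[(1, 2, 0), (4, 5, 3), (6, 2, 1)]


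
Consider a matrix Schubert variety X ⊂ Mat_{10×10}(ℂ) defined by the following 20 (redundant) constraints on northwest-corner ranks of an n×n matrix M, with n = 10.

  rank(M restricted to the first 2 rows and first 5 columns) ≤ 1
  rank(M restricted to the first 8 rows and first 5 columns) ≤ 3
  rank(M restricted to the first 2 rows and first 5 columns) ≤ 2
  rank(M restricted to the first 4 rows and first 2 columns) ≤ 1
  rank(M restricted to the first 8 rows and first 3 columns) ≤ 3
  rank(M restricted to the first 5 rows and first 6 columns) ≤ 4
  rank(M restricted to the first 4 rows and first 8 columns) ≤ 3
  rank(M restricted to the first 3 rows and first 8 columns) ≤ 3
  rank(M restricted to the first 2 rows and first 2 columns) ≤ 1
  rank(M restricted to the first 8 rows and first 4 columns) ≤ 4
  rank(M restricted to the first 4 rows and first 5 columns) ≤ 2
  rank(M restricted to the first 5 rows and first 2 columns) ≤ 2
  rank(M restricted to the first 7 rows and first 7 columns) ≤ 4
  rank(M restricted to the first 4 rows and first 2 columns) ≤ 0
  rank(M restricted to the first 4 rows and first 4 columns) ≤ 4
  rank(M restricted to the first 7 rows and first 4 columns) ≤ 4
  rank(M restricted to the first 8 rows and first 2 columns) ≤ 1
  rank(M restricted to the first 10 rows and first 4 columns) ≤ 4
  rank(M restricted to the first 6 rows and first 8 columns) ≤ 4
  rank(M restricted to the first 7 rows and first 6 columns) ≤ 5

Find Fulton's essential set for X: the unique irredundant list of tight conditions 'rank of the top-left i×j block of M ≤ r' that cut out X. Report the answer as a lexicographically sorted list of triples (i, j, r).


Reconstructing r_w from the 20 given conditions:

  i=1: 0, 0, 1, 1, 1, 1, 1, 1, 1, 1
  i=2: 0, 0, 1, 1, 1, 2, 2, 2, 2, 2
  i=3: 0, 0, 1, 2, 2, 3, 3, 3, 3, 3
  i=4: 0, 0, 1, 2, 2, 3, 3, 3, 4, 4
  i=5: 1, 1, 2, 3, 3, 4, 4, 4, 5, 5
  i=6: 1, 1, 2, 3, 3, 4, 4, 4, 5, 6
  i=7: 1, 1, 2, 3, 3, 4, 4, 5, 6, 7
  i=8: 1, 1, 2, 3, 3, 4, 5, 6, 7, 8
  i=9: 1, 2, 3, 4, 4, 5, 6, 7, 8, 9
  i=10: 1, 2, 3, 4, 5, 6, 7, 8, 9, 10

so w = (3, 6, 4, 9, 1, 10, 8, 7, 2, 5).

Fulton essential set (8 of the 22 Rothe cells):

[(2, 5, 1), (4, 2, 0), (4, 5, 2), (4, 8, 3), (6, 8, 4), (7, 7, 4), (8, 2, 1), (8, 5, 3)]


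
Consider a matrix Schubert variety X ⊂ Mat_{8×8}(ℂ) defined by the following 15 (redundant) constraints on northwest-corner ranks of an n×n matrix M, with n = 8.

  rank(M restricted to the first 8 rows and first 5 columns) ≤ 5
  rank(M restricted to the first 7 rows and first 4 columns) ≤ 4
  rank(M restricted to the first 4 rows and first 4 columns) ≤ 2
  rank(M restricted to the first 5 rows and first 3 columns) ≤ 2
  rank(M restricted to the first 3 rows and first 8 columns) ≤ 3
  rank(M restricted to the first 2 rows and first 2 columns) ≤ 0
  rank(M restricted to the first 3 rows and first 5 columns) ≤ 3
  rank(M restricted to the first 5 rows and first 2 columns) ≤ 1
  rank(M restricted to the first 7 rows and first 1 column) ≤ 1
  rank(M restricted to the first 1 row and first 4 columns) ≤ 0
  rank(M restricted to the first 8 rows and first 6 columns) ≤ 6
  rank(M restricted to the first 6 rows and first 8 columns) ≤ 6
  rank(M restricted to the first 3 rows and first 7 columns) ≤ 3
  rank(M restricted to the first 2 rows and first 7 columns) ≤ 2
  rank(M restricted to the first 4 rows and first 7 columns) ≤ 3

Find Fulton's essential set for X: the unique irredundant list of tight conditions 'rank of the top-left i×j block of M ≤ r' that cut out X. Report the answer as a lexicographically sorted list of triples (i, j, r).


Propagating the 15 rank bounds to every northwest block:

  R[1]: 0, 0, 0, 0, 1, 1, 1, 1
  R[2]: 0, 0, 1, 1, 2, 2, 2, 2
  R[3]: 1, 1, 2, 2, 3, 3, 3, 3
  R[4]: 1, 1, 2, 2, 3, 3, 3, 4
  R[5]: 1, 1, 2, 3, 4, 4, 4, 5
  R[6]: 1, 2, 3, 4, 5, 5, 5, 6
  R[7]: 1, 2, 3, 4, 5, 6, 6, 7
  R[8]: 1, 2, 3, 4, 5, 6, 7, 8

the unique w with this rank table is (5, 3, 1, 8, 4, 2, 6, 7).

Fulton essential set (5 of the 11 Rothe cells):

[(1, 4, 0), (2, 2, 0), (4, 4, 2), (4, 7, 3), (5, 2, 1)]
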